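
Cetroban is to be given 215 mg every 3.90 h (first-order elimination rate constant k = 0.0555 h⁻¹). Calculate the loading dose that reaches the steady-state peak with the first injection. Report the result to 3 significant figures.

1100 mg

Accumulation ratio R = 1 / (1 − e^(−kτ)) = 1 / (1 − e^(−0.05550×3.90)) = 1 / (1 − 0.8054) = 5.138
Loading dose = maintenance dose × R = 215 × 5.138 ≈ 1100 mg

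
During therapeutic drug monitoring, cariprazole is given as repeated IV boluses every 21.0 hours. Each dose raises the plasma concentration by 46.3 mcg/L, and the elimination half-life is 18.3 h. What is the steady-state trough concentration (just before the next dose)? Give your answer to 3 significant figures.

38.1 mcg/L

k = ln 2 / 18.3 = 0.03788 h⁻¹
Fraction remaining after one interval: e^(−kτ) = e^(−0.03788 × 21.0) = 0.4514
R = 1 / (1 − 0.4514) = 1.823
Css,max = 46.3 × 1.823 = 84.40 mcg/L
Css,min = Css,max × e^(−kτ) = 84.40 × 0.4514 ≈ 38.1 mcg/L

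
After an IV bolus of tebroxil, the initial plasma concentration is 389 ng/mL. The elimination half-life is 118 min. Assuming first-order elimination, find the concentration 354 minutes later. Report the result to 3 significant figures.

k = ln 2 / 118 = 0.005874 min⁻¹
354 min is 3.000 half-lives, so C = 389 × (1/2)^3.000 = 389 × 0.1250 ≈ 48.6 ng/mL

48.6 ng/mL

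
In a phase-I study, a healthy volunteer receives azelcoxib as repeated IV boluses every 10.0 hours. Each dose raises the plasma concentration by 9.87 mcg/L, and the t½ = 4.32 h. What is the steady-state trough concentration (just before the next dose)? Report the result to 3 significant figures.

2.48 mcg/L

k = ln 2 / 4.32 = 0.1605 h⁻¹
Fraction remaining after one interval: e^(−kτ) = e^(−0.1605 × 10.0) = 0.2010
R = 1 / (1 − 0.2010) = 1.252
Css,max = 9.87 × 1.252 = 12.35 mcg/L
Css,min = Css,max × e^(−kτ) = 12.35 × 0.2010 ≈ 2.48 mcg/L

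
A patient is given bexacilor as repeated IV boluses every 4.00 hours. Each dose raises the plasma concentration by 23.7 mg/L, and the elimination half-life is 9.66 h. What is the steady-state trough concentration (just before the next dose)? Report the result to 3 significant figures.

71.3 mg/L

k = ln 2 / 9.66 = 0.07175 h⁻¹
Fraction remaining after one interval: e^(−kτ) = e^(−0.07175 × 4.00) = 0.7505
R = 1 / (1 − 0.7505) = 4.008
Css,max = 23.7 × 4.008 = 94.99 mg/L
Css,min = Css,max × e^(−kτ) = 94.99 × 0.7505 ≈ 71.3 mg/L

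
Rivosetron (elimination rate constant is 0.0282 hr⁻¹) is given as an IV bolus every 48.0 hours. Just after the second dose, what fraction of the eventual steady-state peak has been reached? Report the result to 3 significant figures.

0.933

f_n = 1 − e^(−nkτ) = 1 − e^(−2 × 0.02820 × 48.0) = 1 − e^(−2.707) = 1 − 0.06672 ≈ 0.933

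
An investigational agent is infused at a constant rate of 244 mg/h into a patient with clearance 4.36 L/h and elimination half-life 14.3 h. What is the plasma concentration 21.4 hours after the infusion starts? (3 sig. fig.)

36.1 mg/L

Css = rate / CL = 244 / 4.36 = 55.96 mg/L
k = ln 2 / 14.3 = 0.04847 h⁻¹
C(t) = Css (1 − e^(−kt)) = 55.96 × (1 − e^(−1.037)) = 55.96 × 0.6456 ≈ 36.1 mg/L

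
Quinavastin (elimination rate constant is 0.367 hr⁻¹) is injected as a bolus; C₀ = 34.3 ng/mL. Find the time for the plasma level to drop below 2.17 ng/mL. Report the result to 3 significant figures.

C(t) = C₀ e^(−kt)  ⇒  t = ln(C₀/C) / k
t = ln(34.3/2.17) / 0.3670 = 2.760 / 0.3670 ≈ 7.52 hours

7.52 hours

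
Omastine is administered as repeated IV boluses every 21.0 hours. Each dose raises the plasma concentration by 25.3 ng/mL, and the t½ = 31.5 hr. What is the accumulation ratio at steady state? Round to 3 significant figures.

k = ln 2 / 31.5 = 0.02200 hr⁻¹
Fraction remaining after one interval: e^(−kτ) = e^(−0.02200 × 21.0) = 0.6300
R = 1 / (1 − 0.6300) = 1 / 0.3700 ≈ 2.70

2.70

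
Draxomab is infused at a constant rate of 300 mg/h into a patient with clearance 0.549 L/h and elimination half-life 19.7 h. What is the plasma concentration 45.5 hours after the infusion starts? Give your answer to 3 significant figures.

436 mg/L

Css = rate / CL = 300 / 0.549 = 546.4 mg/L
k = ln 2 / 19.7 = 0.03519 h⁻¹
C(t) = Css (1 − e^(−kt)) = 546.4 × (1 − e^(−1.601)) = 546.4 × 0.7983 ≈ 436 mg/L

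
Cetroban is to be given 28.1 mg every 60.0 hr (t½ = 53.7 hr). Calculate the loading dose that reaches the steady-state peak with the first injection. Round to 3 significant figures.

k = ln 2 / 53.7 = 0.01291 hr⁻¹
Accumulation ratio R = 1 / (1 − e^(−kτ)) = 1 / (1 − e^(−0.01291×60.0)) = 1 / (1 − 0.4609) = 1.855
Loading dose = maintenance dose × R = 28.1 × 1.855 ≈ 52.1 mg

52.1 mg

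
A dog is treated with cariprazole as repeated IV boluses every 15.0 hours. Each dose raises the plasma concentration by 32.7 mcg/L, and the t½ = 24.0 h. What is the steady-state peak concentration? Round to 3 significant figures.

93.0 mcg/L

k = ln 2 / 24.0 = 0.02888 h⁻¹
Fraction remaining after one interval: e^(−kτ) = e^(−0.02888 × 15.0) = 0.6484
R = 1 / (1 − 0.6484) = 2.844
Css,max = 32.7 × 2.844 ≈ 93.0 mcg/L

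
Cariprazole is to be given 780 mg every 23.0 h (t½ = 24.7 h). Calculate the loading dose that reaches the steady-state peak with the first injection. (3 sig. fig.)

k = ln 2 / 24.7 = 0.02806 h⁻¹
Accumulation ratio R = 1 / (1 − e^(−kτ)) = 1 / (1 − e^(−0.02806×23.0)) = 1 / (1 − 0.5244) = 2.103
Loading dose = maintenance dose × R = 780 × 2.103 ≈ 1640 mg

1640 mg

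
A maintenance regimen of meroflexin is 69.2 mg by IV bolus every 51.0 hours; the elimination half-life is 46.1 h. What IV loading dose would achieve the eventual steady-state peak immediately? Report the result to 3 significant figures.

k = ln 2 / 46.1 = 0.01504 h⁻¹
Accumulation ratio R = 1 / (1 − e^(−kτ)) = 1 / (1 − e^(−0.01504×51.0)) = 1 / (1 − 0.4645) = 1.867
Loading dose = maintenance dose × R = 69.2 × 1.867 ≈ 129 mg

129 mg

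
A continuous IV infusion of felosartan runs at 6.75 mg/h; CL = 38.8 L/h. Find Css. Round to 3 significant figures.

0.174 mg/L

Css = infusion rate / CL = 6.75 / 38.8 ≈ 0.174 mg/L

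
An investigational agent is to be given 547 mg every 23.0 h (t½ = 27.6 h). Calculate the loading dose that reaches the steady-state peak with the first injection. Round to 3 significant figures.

k = ln 2 / 27.6 = 0.02511 h⁻¹
Accumulation ratio R = 1 / (1 − e^(−kτ)) = 1 / (1 − e^(−0.02511×23.0)) = 1 / (1 − 0.5612) = 2.279
Loading dose = maintenance dose × R = 547 × 2.279 ≈ 1250 mg

1250 mg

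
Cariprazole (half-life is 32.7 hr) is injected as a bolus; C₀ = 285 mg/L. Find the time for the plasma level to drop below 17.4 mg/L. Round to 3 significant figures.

k = ln 2 / 32.7 = 0.02120 hr⁻¹
C(t) = C₀ e^(−kt)  ⇒  t = ln(C₀/C) / k
t = ln(285/17.4) / 0.02120 = 2.796 / 0.02120 ≈ 132 hours

132 hours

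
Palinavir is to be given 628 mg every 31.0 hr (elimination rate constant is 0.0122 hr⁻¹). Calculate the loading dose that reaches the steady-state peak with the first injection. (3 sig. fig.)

Accumulation ratio R = 1 / (1 − e^(−kτ)) = 1 / (1 − e^(−0.01220×31.0)) = 1 / (1 − 0.6851) = 3.176
Loading dose = maintenance dose × R = 628 × 3.176 ≈ 1990 mg

1990 mg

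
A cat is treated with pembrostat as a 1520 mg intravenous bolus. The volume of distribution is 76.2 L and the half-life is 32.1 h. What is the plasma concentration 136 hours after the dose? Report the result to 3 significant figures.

C₀ = dose / V = 1520 / 76.2 = 19.95 µg/mL
k = ln 2 / 32.1 = 0.02159 h⁻¹
C(t) = C₀ e^(−kt) = 19.95 × e^(−0.02159 × 136) = 19.95 × e^(−2.937) = 19.95 × 0.05304 ≈ 1.06 µg/mL

1.06 µg/mL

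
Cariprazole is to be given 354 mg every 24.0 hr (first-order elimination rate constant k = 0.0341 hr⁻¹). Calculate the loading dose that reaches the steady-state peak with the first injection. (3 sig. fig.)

Accumulation ratio R = 1 / (1 − e^(−kτ)) = 1 / (1 − e^(−0.03410×24.0)) = 1 / (1 − 0.4411) = 1.789
Loading dose = maintenance dose × R = 354 × 1.789 ≈ 633 mg

633 mg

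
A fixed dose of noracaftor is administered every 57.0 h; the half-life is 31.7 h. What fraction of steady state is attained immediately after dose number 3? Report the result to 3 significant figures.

0.976

k = ln 2 / 31.7 = 0.02187 h⁻¹
f_n = 1 − e^(−nkτ) = 1 − e^(−3 × 0.02187 × 57.0) = 1 − e^(−3.739) = 1 − 0.02378 ≈ 0.976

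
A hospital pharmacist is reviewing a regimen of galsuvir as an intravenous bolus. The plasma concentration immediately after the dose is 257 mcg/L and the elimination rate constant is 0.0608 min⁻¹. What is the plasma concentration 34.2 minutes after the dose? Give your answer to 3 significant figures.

C(t) = C₀ e^(−kt) = 257 × e^(−0.06080 × 34.2) = 257 × e^(−2.079) = 257 × 0.1250 ≈ 32.1 mcg/L

32.1 mcg/L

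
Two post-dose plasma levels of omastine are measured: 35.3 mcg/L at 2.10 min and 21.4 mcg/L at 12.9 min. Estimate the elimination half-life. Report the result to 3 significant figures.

15.0 minutes

k = ln(C₁/C₂) / (t₂ − t₁) = ln(35.3/21.4) / (12.9 − 2.10)
  = 0.5005 / 10.80 = 0.04634 min⁻¹
t½ = ln 2 / k = ln 2 / 0.04634 ≈ 15.0 minutes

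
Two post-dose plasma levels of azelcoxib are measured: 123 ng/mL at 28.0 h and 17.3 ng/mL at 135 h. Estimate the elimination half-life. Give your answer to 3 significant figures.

37.8 hours

k = ln(C₁/C₂) / (t₂ − t₁) = ln(123/17.3) / (135 − 28.0)
  = 1.961 / 107.0 = 0.01833 h⁻¹
t½ = ln 2 / k = ln 2 / 0.01833 ≈ 37.8 hours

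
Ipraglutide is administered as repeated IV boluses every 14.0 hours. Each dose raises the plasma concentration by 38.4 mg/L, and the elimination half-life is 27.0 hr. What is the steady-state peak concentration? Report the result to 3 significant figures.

127 mg/L

k = ln 2 / 27.0 = 0.02567 hr⁻¹
Fraction remaining after one interval: e^(−kτ) = e^(−0.02567 × 14.0) = 0.6981
R = 1 / (1 − 0.6981) = 3.312
Css,max = 38.4 × 3.312 ≈ 127 mg/L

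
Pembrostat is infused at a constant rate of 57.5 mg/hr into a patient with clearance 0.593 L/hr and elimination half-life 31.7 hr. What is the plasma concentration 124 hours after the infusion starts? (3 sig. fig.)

90.5 µg/mL

Css = rate / CL = 57.5 / 0.593 = 96.96 µg/mL
k = ln 2 / 31.7 = 0.02187 hr⁻¹
C(t) = Css (1 − e^(−kt)) = 96.96 × (1 − e^(−2.711)) = 96.96 × 0.9336 ≈ 90.5 µg/mL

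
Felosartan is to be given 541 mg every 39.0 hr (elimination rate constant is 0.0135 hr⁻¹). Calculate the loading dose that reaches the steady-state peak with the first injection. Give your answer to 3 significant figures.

1320 mg

Accumulation ratio R = 1 / (1 − e^(−kτ)) = 1 / (1 − e^(−0.01350×39.0)) = 1 / (1 − 0.5907) = 2.443
Loading dose = maintenance dose × R = 541 × 2.443 ≈ 1320 mg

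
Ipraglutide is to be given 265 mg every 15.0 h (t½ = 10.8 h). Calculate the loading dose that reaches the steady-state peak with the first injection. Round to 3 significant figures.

k = ln 2 / 10.8 = 0.06418 h⁻¹
Accumulation ratio R = 1 / (1 − e^(−kτ)) = 1 / (1 − e^(−0.06418×15.0)) = 1 / (1 − 0.3819) = 1.618
Loading dose = maintenance dose × R = 265 × 1.618 ≈ 429 mg

429 mg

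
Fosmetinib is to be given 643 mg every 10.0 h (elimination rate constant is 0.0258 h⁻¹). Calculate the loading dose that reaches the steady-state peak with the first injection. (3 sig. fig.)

Accumulation ratio R = 1 / (1 − e^(−kτ)) = 1 / (1 − e^(−0.02580×10.0)) = 1 / (1 − 0.7726) = 4.397
Loading dose = maintenance dose × R = 643 × 4.397 ≈ 2830 mg

2830 mg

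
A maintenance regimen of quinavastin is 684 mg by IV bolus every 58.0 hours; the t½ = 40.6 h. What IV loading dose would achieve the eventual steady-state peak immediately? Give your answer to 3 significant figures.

1090 mg

k = ln 2 / 40.6 = 0.01707 h⁻¹
Accumulation ratio R = 1 / (1 − e^(−kτ)) = 1 / (1 − e^(−0.01707×58.0)) = 1 / (1 − 0.3715) = 1.591
Loading dose = maintenance dose × R = 684 × 1.591 ≈ 1090 mg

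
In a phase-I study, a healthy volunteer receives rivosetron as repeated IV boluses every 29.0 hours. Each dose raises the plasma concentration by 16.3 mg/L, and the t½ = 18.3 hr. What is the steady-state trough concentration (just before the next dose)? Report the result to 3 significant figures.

k = ln 2 / 18.3 = 0.03788 hr⁻¹
Fraction remaining after one interval: e^(−kτ) = e^(−0.03788 × 29.0) = 0.3334
R = 1 / (1 − 0.3334) = 1.500
Css,max = 16.3 × 1.500 = 24.45 mg/L
Css,min = Css,max × e^(−kτ) = 24.45 × 0.3334 ≈ 8.15 mg/L

8.15 mg/L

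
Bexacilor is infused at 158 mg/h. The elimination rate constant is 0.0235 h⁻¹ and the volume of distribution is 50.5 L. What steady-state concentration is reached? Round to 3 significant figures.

CL = k · V = 0.0235 × 50.5 = 1.187 L/h
Css = rate / CL = 158 / 1.187 ≈ 133 µg/mL

133 µg/mL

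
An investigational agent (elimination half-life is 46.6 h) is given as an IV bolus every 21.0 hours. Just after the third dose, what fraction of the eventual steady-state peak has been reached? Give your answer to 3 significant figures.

k = ln 2 / 46.6 = 0.01487 h⁻¹
f_n = 1 − e^(−nkτ) = 1 − e^(−3 × 0.01487 × 21.0) = 1 − e^(−0.9371) = 1 − 0.3918 ≈ 0.608

0.608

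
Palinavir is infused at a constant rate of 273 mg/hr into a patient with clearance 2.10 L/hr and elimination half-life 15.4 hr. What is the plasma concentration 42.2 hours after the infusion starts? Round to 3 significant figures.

111 µg/mL

Css = rate / CL = 273 / 2.10 = 130.0 µg/mL
k = ln 2 / 15.4 = 0.04501 hr⁻¹
C(t) = Css (1 − e^(−kt)) = 130.0 × (1 − e^(−1.899)) = 130.0 × 0.8503 ≈ 111 µg/mL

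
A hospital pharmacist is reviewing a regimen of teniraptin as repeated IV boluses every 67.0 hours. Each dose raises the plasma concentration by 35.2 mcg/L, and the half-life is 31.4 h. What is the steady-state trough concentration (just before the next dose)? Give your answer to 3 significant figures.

10.4 mcg/L

k = ln 2 / 31.4 = 0.02207 h⁻¹
Fraction remaining after one interval: e^(−kτ) = e^(−0.02207 × 67.0) = 0.2279
R = 1 / (1 − 0.2279) = 1.295
Css,max = 35.2 × 1.295 = 45.59 mcg/L
Css,min = Css,max × e^(−kτ) = 45.59 × 0.2279 ≈ 10.4 mcg/L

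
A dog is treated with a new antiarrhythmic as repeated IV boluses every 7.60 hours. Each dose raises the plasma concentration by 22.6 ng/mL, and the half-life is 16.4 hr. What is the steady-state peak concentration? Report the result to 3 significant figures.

82.3 ng/mL

k = ln 2 / 16.4 = 0.04227 hr⁻¹
Fraction remaining after one interval: e^(−kτ) = e^(−0.04227 × 7.60) = 0.7253
R = 1 / (1 − 0.7253) = 3.640
Css,max = 22.6 × 3.640 ≈ 82.3 ng/mL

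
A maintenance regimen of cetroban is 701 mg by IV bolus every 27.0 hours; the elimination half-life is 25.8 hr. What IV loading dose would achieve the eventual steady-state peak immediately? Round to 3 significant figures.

k = ln 2 / 25.8 = 0.02687 hr⁻¹
Accumulation ratio R = 1 / (1 − e^(−kτ)) = 1 / (1 − e^(−0.02687×27.0)) = 1 / (1 − 0.4841) = 1.939
Loading dose = maintenance dose × R = 701 × 1.939 ≈ 1360 mg

1360 mg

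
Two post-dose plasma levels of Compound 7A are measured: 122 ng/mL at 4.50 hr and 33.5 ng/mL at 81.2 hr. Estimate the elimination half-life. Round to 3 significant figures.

k = ln(C₁/C₂) / (t₂ − t₁) = ln(122/33.5) / (81.2 − 4.50)
  = 1.292 / 76.70 = 0.01685 hr⁻¹
t½ = ln 2 / k = ln 2 / 0.01685 ≈ 41.1 hours

41.1 hours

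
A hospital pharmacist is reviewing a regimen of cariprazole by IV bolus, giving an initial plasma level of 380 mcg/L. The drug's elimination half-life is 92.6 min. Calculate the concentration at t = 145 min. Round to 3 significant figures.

k = ln 2 / 92.6 = 0.007485 min⁻¹
C(t) = C₀ e^(−kt) = 380 × e^(−0.007485 × 145) = 380 × e^(−1.085) = 380 × 0.3378 ≈ 128 mcg/L

128 mcg/L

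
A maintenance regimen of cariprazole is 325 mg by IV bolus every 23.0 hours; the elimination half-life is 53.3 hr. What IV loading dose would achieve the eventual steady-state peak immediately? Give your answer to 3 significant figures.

k = ln 2 / 53.3 = 0.01300 hr⁻¹
Accumulation ratio R = 1 / (1 − e^(−kτ)) = 1 / (1 − e^(−0.01300×23.0)) = 1 / (1 − 0.7415) = 3.868
Loading dose = maintenance dose × R = 325 × 3.868 ≈ 1260 mg

1260 mg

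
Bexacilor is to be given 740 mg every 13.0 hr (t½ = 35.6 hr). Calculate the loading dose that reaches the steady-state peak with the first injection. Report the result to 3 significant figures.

3310 mg

k = ln 2 / 35.6 = 0.01947 hr⁻¹
Accumulation ratio R = 1 / (1 − e^(−kτ)) = 1 / (1 − e^(−0.01947×13.0)) = 1 / (1 − 0.7764) = 4.472
Loading dose = maintenance dose × R = 740 × 4.472 ≈ 3310 mg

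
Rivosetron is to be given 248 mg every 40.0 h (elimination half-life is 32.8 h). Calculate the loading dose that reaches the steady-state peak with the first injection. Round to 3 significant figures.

435 mg

k = ln 2 / 32.8 = 0.02113 h⁻¹
Accumulation ratio R = 1 / (1 − e^(−kτ)) = 1 / (1 − e^(−0.02113×40.0)) = 1 / (1 − 0.4294) = 1.753
Loading dose = maintenance dose × R = 248 × 1.753 ≈ 435 mg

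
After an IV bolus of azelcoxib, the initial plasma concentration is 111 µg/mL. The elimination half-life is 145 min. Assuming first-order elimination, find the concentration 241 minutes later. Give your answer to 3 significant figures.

k = ln 2 / 145 = 0.004780 min⁻¹
C(t) = C₀ e^(−kt) = 111 × e^(−0.004780 × 241) = 111 × e^(−1.152) = 111 × 0.3160 ≈ 35.1 µg/mL

35.1 µg/mL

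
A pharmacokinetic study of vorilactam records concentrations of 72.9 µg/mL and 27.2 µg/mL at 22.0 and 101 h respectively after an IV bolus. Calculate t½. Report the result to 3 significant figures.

55.5 hours

k = ln(C₁/C₂) / (t₂ − t₁) = ln(72.9/27.2) / (101 − 22.0)
  = 0.9859 / 79.00 = 0.01248 h⁻¹
t½ = ln 2 / k = ln 2 / 0.01248 ≈ 55.5 hours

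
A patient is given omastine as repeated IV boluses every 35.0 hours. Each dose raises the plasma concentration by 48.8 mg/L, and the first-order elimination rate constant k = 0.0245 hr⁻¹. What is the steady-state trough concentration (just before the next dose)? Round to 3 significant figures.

Fraction remaining after one interval: e^(−kτ) = e^(−0.02450 × 35.0) = 0.4242
R = 1 / (1 − 0.4242) = 1.737
Css,max = 48.8 × 1.737 = 84.75 mg/L
Css,min = Css,max × e^(−kτ) = 84.75 × 0.4242 ≈ 36.0 mg/L

36.0 mg/L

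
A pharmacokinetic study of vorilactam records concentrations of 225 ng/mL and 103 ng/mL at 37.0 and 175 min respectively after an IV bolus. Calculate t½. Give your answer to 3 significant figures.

k = ln(C₁/C₂) / (t₂ − t₁) = ln(225/103) / (175 − 37.0)
  = 0.7814 / 138.0 = 0.005662 min⁻¹
t½ = ln 2 / k = ln 2 / 0.005662 ≈ 122 minutes

122 minutes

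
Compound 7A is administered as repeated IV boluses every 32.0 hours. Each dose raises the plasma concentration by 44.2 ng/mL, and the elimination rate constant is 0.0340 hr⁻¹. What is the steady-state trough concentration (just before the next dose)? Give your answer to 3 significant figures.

Fraction remaining after one interval: e^(−kτ) = e^(−0.03400 × 32.0) = 0.3369
R = 1 / (1 − 0.3369) = 1.508
Css,max = 44.2 × 1.508 = 66.66 ng/mL
Css,min = Css,max × e^(−kτ) = 66.66 × 0.3369 ≈ 22.5 ng/mL

22.5 ng/mL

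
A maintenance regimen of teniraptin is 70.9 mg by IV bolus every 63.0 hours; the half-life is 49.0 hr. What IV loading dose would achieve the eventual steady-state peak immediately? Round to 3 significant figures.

120 mg

k = ln 2 / 49.0 = 0.01415 hr⁻¹
Accumulation ratio R = 1 / (1 − e^(−kτ)) = 1 / (1 − e^(−0.01415×63.0)) = 1 / (1 − 0.4102) = 1.695
Loading dose = maintenance dose × R = 70.9 × 1.695 ≈ 120 mg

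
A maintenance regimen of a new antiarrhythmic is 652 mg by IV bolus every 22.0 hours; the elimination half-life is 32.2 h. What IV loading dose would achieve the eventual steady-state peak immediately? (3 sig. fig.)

1730 mg

k = ln 2 / 32.2 = 0.02153 h⁻¹
Accumulation ratio R = 1 / (1 − e^(−kτ)) = 1 / (1 − e^(−0.02153×22.0)) = 1 / (1 − 0.6228) = 2.651
Loading dose = maintenance dose × R = 652 × 2.651 ≈ 1730 mg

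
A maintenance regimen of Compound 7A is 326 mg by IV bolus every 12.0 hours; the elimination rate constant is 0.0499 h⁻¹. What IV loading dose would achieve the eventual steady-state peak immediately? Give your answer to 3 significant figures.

Accumulation ratio R = 1 / (1 − e^(−kτ)) = 1 / (1 − e^(−0.04990×12.0)) = 1 / (1 − 0.5495) = 2.220
Loading dose = maintenance dose × R = 326 × 2.220 ≈ 724 mg

724 mg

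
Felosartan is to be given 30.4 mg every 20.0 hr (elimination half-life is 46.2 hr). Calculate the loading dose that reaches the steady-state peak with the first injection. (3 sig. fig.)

117 mg

k = ln 2 / 46.2 = 0.01500 hr⁻¹
Accumulation ratio R = 1 / (1 − e^(−kτ)) = 1 / (1 − e^(−0.01500×20.0)) = 1 / (1 − 0.7408) = 3.858
Loading dose = maintenance dose × R = 30.4 × 3.858 ≈ 117 mg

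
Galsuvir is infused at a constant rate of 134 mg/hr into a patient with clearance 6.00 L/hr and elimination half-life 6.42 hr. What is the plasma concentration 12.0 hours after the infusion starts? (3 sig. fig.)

16.2 µg/mL

Css = rate / CL = 134 / 6.00 = 22.33 µg/mL
k = ln 2 / 6.42 = 0.1080 hr⁻¹
C(t) = Css (1 − e^(−kt)) = 22.33 × (1 − e^(−1.296)) = 22.33 × 0.7263 ≈ 16.2 µg/mL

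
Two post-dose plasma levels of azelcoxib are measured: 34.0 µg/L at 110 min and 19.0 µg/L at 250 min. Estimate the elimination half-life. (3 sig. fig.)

167 minutes

k = ln(C₁/C₂) / (t₂ − t₁) = ln(34.0/19.0) / (250 − 110)
  = 0.5819 / 140.0 = 0.004157 min⁻¹
t½ = ln 2 / k = ln 2 / 0.004157 ≈ 167 minutes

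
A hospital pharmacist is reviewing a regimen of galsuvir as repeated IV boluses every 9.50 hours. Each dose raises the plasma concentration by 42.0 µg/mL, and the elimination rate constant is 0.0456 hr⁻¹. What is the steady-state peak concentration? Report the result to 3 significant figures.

Fraction remaining after one interval: e^(−kτ) = e^(−0.04560 × 9.50) = 0.6484
R = 1 / (1 − 0.6484) = 2.844
Css,max = 42.0 × 2.844 ≈ 119 µg/mL

119 µg/mL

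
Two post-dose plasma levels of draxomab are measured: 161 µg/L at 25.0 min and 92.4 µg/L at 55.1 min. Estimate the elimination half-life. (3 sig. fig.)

k = ln(C₁/C₂) / (t₂ − t₁) = ln(161/92.4) / (55.1 − 25.0)
  = 0.5553 / 30.10 = 0.01845 min⁻¹
t½ = ln 2 / k = ln 2 / 0.01845 ≈ 37.6 minutes

37.6 minutes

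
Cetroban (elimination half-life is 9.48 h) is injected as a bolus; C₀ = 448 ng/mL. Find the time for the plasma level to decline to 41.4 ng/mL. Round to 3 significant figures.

k = ln 2 / 9.48 = 0.07312 h⁻¹
C(t) = C₀ e^(−kt)  ⇒  t = ln(C₀/C) / k
t = ln(448/41.4) / 0.07312 = 2.382 / 0.07312 ≈ 32.6 hours

32.6 hours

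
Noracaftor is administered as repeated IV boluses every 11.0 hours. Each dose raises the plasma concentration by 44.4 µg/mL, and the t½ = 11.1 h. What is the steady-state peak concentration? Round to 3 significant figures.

k = ln 2 / 11.1 = 0.06245 h⁻¹
Fraction remaining after one interval: e^(−kτ) = e^(−0.06245 × 11.0) = 0.5031
R = 1 / (1 − 0.5031) = 2.013
Css,max = 44.4 × 2.013 ≈ 89.4 µg/mL

89.4 µg/mL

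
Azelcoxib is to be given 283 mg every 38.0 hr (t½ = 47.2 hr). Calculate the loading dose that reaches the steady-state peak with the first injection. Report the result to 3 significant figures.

662 mg

k = ln 2 / 47.2 = 0.01469 hr⁻¹
Accumulation ratio R = 1 / (1 − e^(−kτ)) = 1 / (1 − e^(−0.01469×38.0)) = 1 / (1 − 0.5723) = 2.338
Loading dose = maintenance dose × R = 283 × 2.338 ≈ 662 mg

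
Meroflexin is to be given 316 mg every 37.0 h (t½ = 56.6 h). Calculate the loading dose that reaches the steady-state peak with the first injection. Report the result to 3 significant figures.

k = ln 2 / 56.6 = 0.01225 h⁻¹
Accumulation ratio R = 1 / (1 − e^(−kτ)) = 1 / (1 − e^(−0.01225×37.0)) = 1 / (1 − 0.6356) = 2.745
Loading dose = maintenance dose × R = 316 × 2.745 ≈ 867 mg

867 mg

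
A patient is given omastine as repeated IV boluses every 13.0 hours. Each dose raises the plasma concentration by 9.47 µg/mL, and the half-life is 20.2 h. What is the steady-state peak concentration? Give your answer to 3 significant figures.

26.3 µg/mL

k = ln 2 / 20.2 = 0.03431 h⁻¹
Fraction remaining after one interval: e^(−kτ) = e^(−0.03431 × 13.0) = 0.6401
R = 1 / (1 − 0.6401) = 2.779
Css,max = 9.47 × 2.779 ≈ 26.3 µg/mL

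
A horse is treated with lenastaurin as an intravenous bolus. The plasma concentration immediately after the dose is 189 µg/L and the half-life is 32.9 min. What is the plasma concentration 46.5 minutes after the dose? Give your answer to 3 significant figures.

71.0 µg/L

k = ln 2 / 32.9 = 0.02107 min⁻¹
46.5 min is 1.413 half-lives, so C = 189 × (1/2)^1.413 = 189 × 0.3754 ≈ 71.0 µg/L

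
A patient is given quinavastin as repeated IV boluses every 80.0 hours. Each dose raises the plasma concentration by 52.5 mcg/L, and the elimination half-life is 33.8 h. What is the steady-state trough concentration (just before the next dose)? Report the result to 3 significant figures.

k = ln 2 / 33.8 = 0.02051 h⁻¹
Fraction remaining after one interval: e^(−kτ) = e^(−0.02051 × 80.0) = 0.1939
R = 1 / (1 − 0.1939) = 1.240
Css,max = 52.5 × 1.240 = 65.13 mcg/L
Css,min = Css,max × e^(−kτ) = 65.13 × 0.1939 ≈ 12.6 mcg/L

12.6 mcg/L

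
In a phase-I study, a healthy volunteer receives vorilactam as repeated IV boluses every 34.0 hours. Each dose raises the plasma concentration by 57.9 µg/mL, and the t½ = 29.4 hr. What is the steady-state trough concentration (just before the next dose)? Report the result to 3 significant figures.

47.1 µg/mL

k = ln 2 / 29.4 = 0.02358 hr⁻¹
Fraction remaining after one interval: e^(−kτ) = e^(−0.02358 × 34.0) = 0.4486
R = 1 / (1 − 0.4486) = 1.814
Css,max = 57.9 × 1.814 = 105.0 µg/mL
Css,min = Css,max × e^(−kτ) = 105.0 × 0.4486 ≈ 47.1 µg/mL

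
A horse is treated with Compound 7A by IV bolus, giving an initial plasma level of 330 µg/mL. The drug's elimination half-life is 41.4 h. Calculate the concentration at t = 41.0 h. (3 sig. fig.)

166 µg/mL

k = ln 2 / 41.4 = 0.01674 h⁻¹
41.0 h is 0.9903 half-lives, so C = 330 × (1/2)^0.9903 = 330 × 0.5034 ≈ 166 µg/mL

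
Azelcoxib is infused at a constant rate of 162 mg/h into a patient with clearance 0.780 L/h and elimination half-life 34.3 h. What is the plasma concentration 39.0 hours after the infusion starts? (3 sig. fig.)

113 µg/mL

Css = rate / CL = 162 / 0.780 = 207.7 µg/mL
k = ln 2 / 34.3 = 0.02021 h⁻¹
C(t) = Css (1 − e^(−kt)) = 207.7 × (1 − e^(−0.7881)) = 207.7 × 0.5453 ≈ 113 µg/mL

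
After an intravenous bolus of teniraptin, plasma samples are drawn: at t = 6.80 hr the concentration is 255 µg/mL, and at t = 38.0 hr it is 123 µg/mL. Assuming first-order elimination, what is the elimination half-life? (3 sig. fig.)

k = ln(C₁/C₂) / (t₂ − t₁) = ln(255/123) / (38.0 − 6.80)
  = 0.7291 / 31.20 = 0.02337 hr⁻¹
t½ = ln 2 / k = ln 2 / 0.02337 ≈ 29.7 hours

29.7 hours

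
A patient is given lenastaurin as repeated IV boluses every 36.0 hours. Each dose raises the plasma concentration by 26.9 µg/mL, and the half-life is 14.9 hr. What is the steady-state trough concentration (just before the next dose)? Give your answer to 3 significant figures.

6.20 µg/mL

k = ln 2 / 14.9 = 0.04652 hr⁻¹
Fraction remaining after one interval: e^(−kτ) = e^(−0.04652 × 36.0) = 0.1874
R = 1 / (1 − 0.1874) = 1.231
Css,max = 26.9 × 1.231 = 33.10 µg/mL
Css,min = Css,max × e^(−kτ) = 33.10 × 0.1874 ≈ 6.20 µg/mL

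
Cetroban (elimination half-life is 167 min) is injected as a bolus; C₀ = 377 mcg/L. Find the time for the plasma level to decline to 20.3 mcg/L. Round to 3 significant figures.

704 minutes

k = ln 2 / 167 = 0.004151 min⁻¹
C(t) = C₀ e^(−kt)  ⇒  t = ln(C₀/C) / k
t = ln(377/20.3) / 0.004151 = 2.922 / 0.004151 ≈ 704 minutes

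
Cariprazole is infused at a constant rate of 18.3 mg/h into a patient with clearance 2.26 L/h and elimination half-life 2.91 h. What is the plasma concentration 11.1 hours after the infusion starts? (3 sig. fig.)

7.52 mg/L

Css = rate / CL = 18.3 / 2.26 = 8.097 mg/L
k = ln 2 / 2.91 = 0.2382 h⁻¹
C(t) = Css (1 − e^(−kt)) = 8.097 × (1 − e^(−2.644)) = 8.097 × 0.9289 ≈ 7.52 mg/L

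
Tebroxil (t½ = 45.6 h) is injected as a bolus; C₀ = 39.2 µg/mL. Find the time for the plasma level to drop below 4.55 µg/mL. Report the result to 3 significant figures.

k = ln 2 / 45.6 = 0.01520 h⁻¹
C(t) = C₀ e^(−kt)  ⇒  t = ln(C₀/C) / k
t = ln(39.2/4.55) / 0.01520 = 2.154 / 0.01520 ≈ 142 hours

142 hours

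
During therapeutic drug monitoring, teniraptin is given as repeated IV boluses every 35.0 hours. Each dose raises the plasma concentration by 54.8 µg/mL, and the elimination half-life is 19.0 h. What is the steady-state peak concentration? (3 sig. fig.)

76.0 µg/mL

k = ln 2 / 19.0 = 0.03648 h⁻¹
Fraction remaining after one interval: e^(−kτ) = e^(−0.03648 × 35.0) = 0.2789
R = 1 / (1 − 0.2789) = 1.387
Css,max = 54.8 × 1.387 ≈ 76.0 µg/mL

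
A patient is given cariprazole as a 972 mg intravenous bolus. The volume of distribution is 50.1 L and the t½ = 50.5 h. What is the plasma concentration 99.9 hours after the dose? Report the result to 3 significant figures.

4.92 mg/L

C₀ = dose / V = 972 / 50.1 = 19.40 mg/L
k = ln 2 / 50.5 = 0.01373 h⁻¹
C(t) = C₀ e^(−kt) = 19.40 × e^(−0.01373 × 99.9) = 19.40 × e^(−1.371) = 19.40 × 0.2538 ≈ 4.92 mg/L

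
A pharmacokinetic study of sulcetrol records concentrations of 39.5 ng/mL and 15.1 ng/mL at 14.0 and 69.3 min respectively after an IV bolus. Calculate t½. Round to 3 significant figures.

k = ln(C₁/C₂) / (t₂ − t₁) = ln(39.5/15.1) / (69.3 − 14.0)
  = 0.9616 / 55.30 = 0.01739 min⁻¹
t½ = ln 2 / k = ln 2 / 0.01739 ≈ 39.9 minutes

39.9 minutes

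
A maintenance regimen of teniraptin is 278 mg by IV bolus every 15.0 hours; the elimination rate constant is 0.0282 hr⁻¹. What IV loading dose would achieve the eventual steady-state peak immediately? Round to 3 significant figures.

806 mg

Accumulation ratio R = 1 / (1 − e^(−kτ)) = 1 / (1 − e^(−0.02820×15.0)) = 1 / (1 − 0.6551) = 2.899
Loading dose = maintenance dose × R = 278 × 2.899 ≈ 806 mg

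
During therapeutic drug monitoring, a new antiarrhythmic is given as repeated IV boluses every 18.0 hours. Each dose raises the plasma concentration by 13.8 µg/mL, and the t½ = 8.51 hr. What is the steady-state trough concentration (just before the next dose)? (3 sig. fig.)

k = ln 2 / 8.51 = 0.08145 hr⁻¹
Fraction remaining after one interval: e^(−kτ) = e^(−0.08145 × 18.0) = 0.2308
R = 1 / (1 − 0.2308) = 1.300
Css,max = 13.8 × 1.300 = 17.94 µg/mL
Css,min = Css,max × e^(−kτ) = 17.94 × 0.2308 ≈ 4.14 µg/mL

4.14 µg/mL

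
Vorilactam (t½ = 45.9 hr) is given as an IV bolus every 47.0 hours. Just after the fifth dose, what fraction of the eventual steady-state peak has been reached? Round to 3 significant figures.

k = ln 2 / 45.9 = 0.01510 hr⁻¹
f_n = 1 − e^(−nkτ) = 1 − e^(−5 × 0.01510 × 47.0) = 1 − e^(−3.549) = 1 − 0.02876 ≈ 0.971

0.971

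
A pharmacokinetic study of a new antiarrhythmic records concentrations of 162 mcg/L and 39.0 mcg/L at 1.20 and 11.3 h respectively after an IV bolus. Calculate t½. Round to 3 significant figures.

4.92 hours

k = ln(C₁/C₂) / (t₂ − t₁) = ln(162/39.0) / (11.3 − 1.20)
  = 1.424 / 10.10 = 0.1410 h⁻¹
t½ = ln 2 / k = ln 2 / 0.1410 ≈ 4.92 hours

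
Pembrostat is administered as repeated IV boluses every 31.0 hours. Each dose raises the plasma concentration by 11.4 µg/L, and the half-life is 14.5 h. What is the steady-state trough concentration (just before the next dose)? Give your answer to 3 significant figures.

k = ln 2 / 14.5 = 0.04780 h⁻¹
Fraction remaining after one interval: e^(−kτ) = e^(−0.04780 × 31.0) = 0.2272
R = 1 / (1 − 0.2272) = 1.294
Css,max = 11.4 × 1.294 = 14.75 µg/L
Css,min = Css,max × e^(−kτ) = 14.75 × 0.2272 ≈ 3.35 µg/L

3.35 µg/L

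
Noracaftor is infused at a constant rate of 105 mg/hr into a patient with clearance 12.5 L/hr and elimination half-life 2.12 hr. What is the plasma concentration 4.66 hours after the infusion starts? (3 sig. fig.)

6.57 µg/mL

Css = rate / CL = 105 / 12.5 = 8.400 µg/mL
k = ln 2 / 2.12 = 0.3270 hr⁻¹
C(t) = Css (1 − e^(−kt)) = 8.400 × (1 − e^(−1.524)) = 8.400 × 0.7821 ≈ 6.57 µg/mL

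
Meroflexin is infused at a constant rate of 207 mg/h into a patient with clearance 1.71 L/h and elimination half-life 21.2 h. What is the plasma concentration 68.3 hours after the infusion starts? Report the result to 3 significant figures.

108 mg/L

Css = rate / CL = 207 / 1.71 = 121.1 mg/L
k = ln 2 / 21.2 = 0.03270 h⁻¹
C(t) = Css (1 − e^(−kt)) = 121.1 × (1 − e^(−2.233)) = 121.1 × 0.8928 ≈ 108 mg/L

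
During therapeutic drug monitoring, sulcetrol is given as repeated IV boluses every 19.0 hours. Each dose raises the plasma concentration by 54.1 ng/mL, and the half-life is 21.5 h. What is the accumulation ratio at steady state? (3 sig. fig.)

k = ln 2 / 21.5 = 0.03224 h⁻¹
Fraction remaining after one interval: e^(−kτ) = e^(−0.03224 × 19.0) = 0.5420
R = 1 / (1 − 0.5420) = 1 / 0.4580 ≈ 2.18

2.18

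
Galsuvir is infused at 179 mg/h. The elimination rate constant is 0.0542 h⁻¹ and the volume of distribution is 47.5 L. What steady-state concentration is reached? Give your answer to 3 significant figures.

69.5 mg/L

CL = k · V = 0.0542 × 47.5 = 2.575 L/h
Css = rate / CL = 179 / 2.575 ≈ 69.5 mg/L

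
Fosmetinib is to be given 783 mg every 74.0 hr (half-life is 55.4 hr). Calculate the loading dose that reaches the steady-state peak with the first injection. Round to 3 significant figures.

1300 mg

k = ln 2 / 55.4 = 0.01251 hr⁻¹
Accumulation ratio R = 1 / (1 − e^(−kτ)) = 1 / (1 − e^(−0.01251×74.0)) = 1 / (1 − 0.3962) = 1.656
Loading dose = maintenance dose × R = 783 × 1.656 ≈ 1300 mg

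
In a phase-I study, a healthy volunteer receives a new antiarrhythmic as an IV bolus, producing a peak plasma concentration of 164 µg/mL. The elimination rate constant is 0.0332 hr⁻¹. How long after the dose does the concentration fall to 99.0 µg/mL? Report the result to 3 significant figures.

C(t) = C₀ e^(−kt)  ⇒  t = ln(C₀/C) / k
t = ln(164/99.0) / 0.03320 = 0.5047 / 0.03320 ≈ 15.2 hours

15.2 hours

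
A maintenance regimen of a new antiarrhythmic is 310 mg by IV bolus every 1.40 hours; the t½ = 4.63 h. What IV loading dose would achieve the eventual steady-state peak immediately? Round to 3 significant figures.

1640 mg

k = ln 2 / 4.63 = 0.1497 h⁻¹
Accumulation ratio R = 1 / (1 − e^(−kτ)) = 1 / (1 − e^(−0.1497×1.40)) = 1 / (1 − 0.8109) = 5.289
Loading dose = maintenance dose × R = 310 × 5.289 ≈ 1640 mg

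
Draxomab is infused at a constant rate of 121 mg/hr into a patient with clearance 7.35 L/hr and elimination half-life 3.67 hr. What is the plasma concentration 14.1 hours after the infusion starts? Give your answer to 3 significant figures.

15.3 µg/mL

Css = rate / CL = 121 / 7.35 = 16.46 µg/mL
k = ln 2 / 3.67 = 0.1889 hr⁻¹
C(t) = Css (1 − e^(−kt)) = 16.46 × (1 − e^(−2.663)) = 16.46 × 0.9303 ≈ 15.3 µg/mL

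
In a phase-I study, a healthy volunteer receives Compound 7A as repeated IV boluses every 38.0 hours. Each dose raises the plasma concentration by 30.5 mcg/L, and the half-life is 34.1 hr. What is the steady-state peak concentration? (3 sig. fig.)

k = ln 2 / 34.1 = 0.02033 hr⁻¹
Fraction remaining after one interval: e^(−kτ) = e^(−0.02033 × 38.0) = 0.4619
R = 1 / (1 − 0.4619) = 1.858
Css,max = 30.5 × 1.858 ≈ 56.7 mcg/L

56.7 mcg/L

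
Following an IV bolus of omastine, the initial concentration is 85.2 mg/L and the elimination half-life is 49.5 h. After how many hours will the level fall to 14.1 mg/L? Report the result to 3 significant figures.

128 hours

k = ln 2 / 49.5 = 0.01400 h⁻¹
C(t) = C₀ e^(−kt)  ⇒  t = ln(C₀/C) / k
t = ln(85.2/14.1) / 0.01400 = 1.799 / 0.01400 ≈ 128 hours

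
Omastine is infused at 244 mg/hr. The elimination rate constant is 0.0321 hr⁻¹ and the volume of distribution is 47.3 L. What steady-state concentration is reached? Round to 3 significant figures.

161 mg/L

CL = k · V = 0.0321 × 47.3 = 1.518 L/hr
Css = rate / CL = 244 / 1.518 ≈ 161 mg/L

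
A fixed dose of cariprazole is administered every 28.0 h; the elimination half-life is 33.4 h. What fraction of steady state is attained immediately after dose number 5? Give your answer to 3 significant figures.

0.945

k = ln 2 / 33.4 = 0.02075 h⁻¹
f_n = 1 − e^(−nkτ) = 1 − e^(−5 × 0.02075 × 28.0) = 1 − e^(−2.905) = 1 − 0.05473 ≈ 0.945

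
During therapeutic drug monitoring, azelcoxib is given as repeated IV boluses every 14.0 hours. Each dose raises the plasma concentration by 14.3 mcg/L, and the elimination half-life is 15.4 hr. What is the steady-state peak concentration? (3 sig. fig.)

30.6 mcg/L

k = ln 2 / 15.4 = 0.04501 hr⁻¹
Fraction remaining after one interval: e^(−kτ) = e^(−0.04501 × 14.0) = 0.5325
R = 1 / (1 − 0.5325) = 2.139
Css,max = 14.3 × 2.139 ≈ 30.6 mcg/L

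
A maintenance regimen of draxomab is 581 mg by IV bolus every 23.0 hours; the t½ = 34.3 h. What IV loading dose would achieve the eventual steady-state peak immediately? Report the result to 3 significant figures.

1560 mg

k = ln 2 / 34.3 = 0.02021 h⁻¹
Accumulation ratio R = 1 / (1 − e^(−kτ)) = 1 / (1 − e^(−0.02021×23.0)) = 1 / (1 − 0.6283) = 2.690
Loading dose = maintenance dose × R = 581 × 2.690 ≈ 1560 mg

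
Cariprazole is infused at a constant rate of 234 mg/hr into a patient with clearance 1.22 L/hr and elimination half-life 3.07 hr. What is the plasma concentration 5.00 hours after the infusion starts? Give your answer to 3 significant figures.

Css = rate / CL = 234 / 1.22 = 191.8 mg/L
k = ln 2 / 3.07 = 0.2258 hr⁻¹
C(t) = Css (1 − e^(−kt)) = 191.8 × (1 − e^(−1.129)) = 191.8 × 0.6766 ≈ 130 mg/L

130 mg/L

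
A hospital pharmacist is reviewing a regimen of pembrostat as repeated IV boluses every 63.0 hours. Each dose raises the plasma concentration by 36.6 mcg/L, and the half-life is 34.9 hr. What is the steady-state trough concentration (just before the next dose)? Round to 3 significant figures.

k = ln 2 / 34.9 = 0.01986 hr⁻¹
Fraction remaining after one interval: e^(−kτ) = e^(−0.01986 × 63.0) = 0.2861
R = 1 / (1 − 0.2861) = 1.401
Css,max = 36.6 × 1.401 = 51.27 mcg/L
Css,min = Css,max × e^(−kτ) = 51.27 × 0.2861 ≈ 14.7 mcg/L

14.7 mcg/L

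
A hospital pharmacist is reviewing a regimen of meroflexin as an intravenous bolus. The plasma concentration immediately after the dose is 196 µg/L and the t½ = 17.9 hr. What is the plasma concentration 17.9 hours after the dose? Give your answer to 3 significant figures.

k = ln 2 / 17.9 = 0.03872 hr⁻¹
17.9 hr is 1.000 half-lives, so C = 196 × (1/2)^1.000 = 196 × 0.5000 ≈ 98.0 µg/L

98.0 µg/L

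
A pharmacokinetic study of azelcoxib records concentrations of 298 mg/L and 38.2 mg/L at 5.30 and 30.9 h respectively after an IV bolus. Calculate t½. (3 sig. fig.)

k = ln(C₁/C₂) / (t₂ − t₁) = ln(298/38.2) / (30.9 − 5.30)
  = 2.054 / 25.60 = 0.08024 h⁻¹
t½ = ln 2 / k = ln 2 / 0.08024 ≈ 8.64 hours

8.64 hours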